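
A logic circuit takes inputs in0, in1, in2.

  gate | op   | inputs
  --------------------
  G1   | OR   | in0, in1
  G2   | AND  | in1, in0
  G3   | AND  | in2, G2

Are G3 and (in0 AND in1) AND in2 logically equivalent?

G2 = in1 AND in0
G3 = in2 AND G2 = in2 AND (in1 AND in0)
At in0=0, in1=0, in2=0: circuit gives 0, formula gives 0.
At in0=1, in1=1, in2=1: circuit gives 1, formula gives 1.
Agrees on all 8 inputs.

Yes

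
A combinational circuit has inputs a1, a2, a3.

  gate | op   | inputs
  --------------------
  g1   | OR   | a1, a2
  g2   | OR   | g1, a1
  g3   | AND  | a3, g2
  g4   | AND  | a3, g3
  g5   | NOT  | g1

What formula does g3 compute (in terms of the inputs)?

a3 AND ((a1 OR a2) OR a1)

g1 = a1 OR a2
g2 = g1 OR a1 = (a1 OR a2) OR a1
g3 = a3 AND g2 = a3 AND ((a1 OR a2) OR a1)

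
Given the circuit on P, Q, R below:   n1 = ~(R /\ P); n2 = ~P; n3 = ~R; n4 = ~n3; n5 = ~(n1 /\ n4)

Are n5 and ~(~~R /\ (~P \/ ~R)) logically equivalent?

n1 = ~(R /\ P)
n3 = ~R
n4 = ~n3 = ~~R
n5 = ~(n1 /\ n4) = ~((~(R /\ P)) /\ ~~R)
At P=0, Q=0, R=1: circuit gives 0, formula gives 0.
At P=0, Q=0, R=0: circuit gives 1, formula gives 1.
Agrees on all 8 inputs.

Yes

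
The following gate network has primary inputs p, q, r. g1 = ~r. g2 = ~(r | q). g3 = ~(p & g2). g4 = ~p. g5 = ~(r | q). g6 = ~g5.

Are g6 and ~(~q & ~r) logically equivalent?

Yes

g5 = ~(r | q)
g6 = ~g5 = ~(~(r | q))
At p=0, q=0, r=0: circuit gives 0, formula gives 0.
At p=0, q=0, r=1: circuit gives 1, formula gives 1.
Agrees on all 8 inputs.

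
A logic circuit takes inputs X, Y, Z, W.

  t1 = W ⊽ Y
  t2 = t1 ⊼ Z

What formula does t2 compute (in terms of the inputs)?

(W ⊽ Y) ⊼ Z

t1 = W ⊽ Y
t2 = t1 ⊼ Z = (W ⊽ Y) ⊼ Z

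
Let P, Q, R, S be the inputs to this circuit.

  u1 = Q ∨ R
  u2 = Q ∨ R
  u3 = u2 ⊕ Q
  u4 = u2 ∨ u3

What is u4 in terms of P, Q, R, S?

u2 = Q ∨ R
u3 = u2 ⊕ Q = (Q ∨ R) ⊕ Q
u4 = u2 ∨ u3 = (Q ∨ R) ∨ ((Q ∨ R) ⊕ Q)

(Q ∨ R) ∨ ((Q ∨ R) ⊕ Q)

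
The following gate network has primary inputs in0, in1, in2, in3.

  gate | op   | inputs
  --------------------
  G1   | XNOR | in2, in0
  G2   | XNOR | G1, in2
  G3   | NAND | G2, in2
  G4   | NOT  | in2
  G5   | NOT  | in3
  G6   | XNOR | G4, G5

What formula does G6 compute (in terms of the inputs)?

G4 = NOT in2
G5 = NOT in3
G6 = G4 XNOR G5 = NOT in2 XNOR NOT in3

NOT in2 XNOR NOT in3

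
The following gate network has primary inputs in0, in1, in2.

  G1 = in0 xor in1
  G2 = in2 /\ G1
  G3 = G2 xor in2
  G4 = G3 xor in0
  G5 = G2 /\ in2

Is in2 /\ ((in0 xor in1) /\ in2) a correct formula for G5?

Yes

G1 = in0 xor in1
G2 = in2 /\ G1 = in2 /\ (in0 xor in1)
G5 = G2 /\ in2 = (in2 /\ (in0 xor in1)) /\ in2
At in0=0, in1=0, in2=0: circuit gives 0, formula gives 0.
At in0=0, in1=1, in2=1: circuit gives 1, formula gives 1.
Agrees on all 8 inputs.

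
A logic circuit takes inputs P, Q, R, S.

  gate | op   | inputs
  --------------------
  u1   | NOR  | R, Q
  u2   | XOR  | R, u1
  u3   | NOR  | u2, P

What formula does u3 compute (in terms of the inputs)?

(R XOR (R NOR Q)) NOR P

u1 = R NOR Q
u2 = R XOR u1 = R XOR (R NOR Q)
u3 = u2 NOR P = (R XOR (R NOR Q)) NOR P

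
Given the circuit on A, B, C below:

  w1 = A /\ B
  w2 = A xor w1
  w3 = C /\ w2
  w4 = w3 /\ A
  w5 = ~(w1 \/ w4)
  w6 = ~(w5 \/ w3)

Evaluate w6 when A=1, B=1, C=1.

w1 = 1 /\ 1 = 1
w2 = 1 xor 1 = 0
w3 = 1 /\ 0 = 0
w4 = 0 /\ 1 = 0
w5 = ~(1 \/ 0) = 0
w6 = ~(0 \/ 0) = 1

1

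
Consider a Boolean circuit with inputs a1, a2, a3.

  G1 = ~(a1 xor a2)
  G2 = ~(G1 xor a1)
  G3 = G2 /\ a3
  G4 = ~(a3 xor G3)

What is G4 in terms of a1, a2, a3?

G1 = ~(a1 xor a2)
G2 = ~(G1 xor a1) = ~((~(a1 xor a2)) xor a1)
G3 = G2 /\ a3 = (~((~(a1 xor a2)) xor a1)) /\ a3
G4 = ~(a3 xor G3) = ~(a3 xor ((~((~(a1 xor a2)) xor a1)) /\ a3))

~(a3 xor ((~((~(a1 xor a2)) xor a1)) /\ a3))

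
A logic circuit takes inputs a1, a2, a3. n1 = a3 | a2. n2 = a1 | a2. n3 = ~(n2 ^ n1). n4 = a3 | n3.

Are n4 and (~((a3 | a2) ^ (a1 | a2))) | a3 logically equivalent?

n1 = a3 | a2
n2 = a1 | a2
n3 = ~(n2 ^ n1) = ~((a1 | a2) ^ (a3 | a2))
n4 = a3 | n3 = a3 | (~((a1 | a2) ^ (a3 | a2)))
At a1=1, a2=0, a3=0: circuit gives 0, formula gives 0.
At a1=0, a2=0, a3=0: circuit gives 1, formula gives 1.
Agrees on all 8 inputs.

Yes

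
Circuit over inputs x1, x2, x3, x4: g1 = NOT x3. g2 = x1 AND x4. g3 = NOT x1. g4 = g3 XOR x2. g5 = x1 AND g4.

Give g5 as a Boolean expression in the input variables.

x1 AND (NOT x1 XOR x2)

g3 = NOT x1
g4 = g3 XOR x2 = NOT x1 XOR x2
g5 = x1 AND g4 = x1 AND (NOT x1 XOR x2)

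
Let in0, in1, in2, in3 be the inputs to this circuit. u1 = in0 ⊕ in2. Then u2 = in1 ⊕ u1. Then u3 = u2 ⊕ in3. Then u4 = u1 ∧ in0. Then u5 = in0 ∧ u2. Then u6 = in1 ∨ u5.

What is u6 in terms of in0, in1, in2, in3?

in1 ∨ (in0 ∧ (in1 ⊕ (in0 ⊕ in2)))

u1 = in0 ⊕ in2
u2 = in1 ⊕ u1 = in1 ⊕ (in0 ⊕ in2)
u5 = in0 ∧ u2 = in0 ∧ (in1 ⊕ (in0 ⊕ in2))
u6 = in1 ∨ u5 = in1 ∨ (in0 ∧ (in1 ⊕ (in0 ⊕ in2)))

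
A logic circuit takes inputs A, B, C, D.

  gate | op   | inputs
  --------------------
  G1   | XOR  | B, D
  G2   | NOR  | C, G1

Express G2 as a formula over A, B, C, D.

C NOR (B XOR D)

G1 = B XOR D
G2 = C NOR G1 = C NOR (B XOR D)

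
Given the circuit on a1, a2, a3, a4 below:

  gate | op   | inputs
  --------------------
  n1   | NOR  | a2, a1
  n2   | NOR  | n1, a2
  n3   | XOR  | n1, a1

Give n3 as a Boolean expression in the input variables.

(a2 NOR a1) XOR a1

n1 = a2 NOR a1
n3 = n1 XOR a1 = (a2 NOR a1) XOR a1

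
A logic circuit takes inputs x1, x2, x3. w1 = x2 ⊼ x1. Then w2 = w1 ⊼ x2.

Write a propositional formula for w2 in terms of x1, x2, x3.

w1 = x2 ⊼ x1
w2 = w1 ⊼ x2 = (x2 ⊼ x1) ⊼ x2

(x2 ⊼ x1) ⊼ x2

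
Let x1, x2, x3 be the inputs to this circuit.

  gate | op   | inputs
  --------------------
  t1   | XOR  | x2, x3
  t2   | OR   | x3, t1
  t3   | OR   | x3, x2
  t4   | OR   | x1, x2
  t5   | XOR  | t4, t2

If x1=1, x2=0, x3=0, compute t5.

t1 = 0 XOR 0 = 0
t2 = 0 OR 0 = 0
t4 = 1 OR 0 = 1
t5 = 1 XOR 0 = 1

1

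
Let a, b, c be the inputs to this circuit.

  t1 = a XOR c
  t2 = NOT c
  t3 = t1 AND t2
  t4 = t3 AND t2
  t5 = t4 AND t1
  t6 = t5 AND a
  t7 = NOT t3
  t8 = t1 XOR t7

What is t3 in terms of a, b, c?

t1 = a XOR c
t2 = NOT c
t3 = t1 AND t2 = (a XOR c) AND NOT c

(a XOR c) AND NOT c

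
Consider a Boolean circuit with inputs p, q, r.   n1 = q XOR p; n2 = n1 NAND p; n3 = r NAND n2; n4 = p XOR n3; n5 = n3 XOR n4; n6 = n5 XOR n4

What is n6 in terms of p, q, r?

((r NAND ((q XOR p) NAND p)) XOR (p XOR (r NAND ((q XOR p) NAND p)))) XOR (p XOR (r NAND ((q XOR p) NAND p)))

n1 = q XOR p
n2 = n1 NAND p = (q XOR p) NAND p
n3 = r NAND n2 = r NAND ((q XOR p) NAND p)
n4 = p XOR n3 = p XOR (r NAND ((q XOR p) NAND p))
n5 = n3 XOR n4 = (r NAND ((q XOR p) NAND p)) XOR (p XOR (r NAND ((q XOR p) NAND p)))
n6 = n5 XOR n4 = ((r NAND ((q XOR p) NAND p)) XOR (p XOR (r NAND ((q XOR p) NAND p)))) XOR (p XOR (r NAND ((q XOR p) NAND p)))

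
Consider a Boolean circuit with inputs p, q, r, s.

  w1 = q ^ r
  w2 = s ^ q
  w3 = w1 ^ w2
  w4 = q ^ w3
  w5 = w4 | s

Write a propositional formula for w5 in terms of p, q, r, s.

(q ^ ((q ^ r) ^ (s ^ q))) | s

w1 = q ^ r
w2 = s ^ q
w3 = w1 ^ w2 = (q ^ r) ^ (s ^ q)
w4 = q ^ w3 = q ^ ((q ^ r) ^ (s ^ q))
w5 = w4 | s = (q ^ ((q ^ r) ^ (s ^ q))) | s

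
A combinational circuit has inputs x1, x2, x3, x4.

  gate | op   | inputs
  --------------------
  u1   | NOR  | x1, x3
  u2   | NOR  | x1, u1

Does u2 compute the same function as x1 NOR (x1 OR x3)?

u1 = x1 NOR x3
u2 = x1 NOR u1 = x1 NOR (x1 NOR x3)
At x1=0, x2=0, x3=0, x4=0: circuit gives 0, formula gives 1.

No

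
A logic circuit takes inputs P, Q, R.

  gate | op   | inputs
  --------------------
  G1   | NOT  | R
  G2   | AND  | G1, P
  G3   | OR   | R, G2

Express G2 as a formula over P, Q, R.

G1 = NOT R
G2 = G1 AND P = NOT R AND P

NOT R AND P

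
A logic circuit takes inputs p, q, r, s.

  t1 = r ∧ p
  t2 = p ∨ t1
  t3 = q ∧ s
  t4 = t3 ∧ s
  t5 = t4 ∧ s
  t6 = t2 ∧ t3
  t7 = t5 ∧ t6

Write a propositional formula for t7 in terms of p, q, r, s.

t1 = r ∧ p
t2 = p ∨ t1 = p ∨ (r ∧ p)
t3 = q ∧ s
t4 = t3 ∧ s = (q ∧ s) ∧ s
t5 = t4 ∧ s = ((q ∧ s) ∧ s) ∧ s
t6 = t2 ∧ t3 = (p ∨ (r ∧ p)) ∧ (q ∧ s)
t7 = t5 ∧ t6 = (((q ∧ s) ∧ s) ∧ s) ∧ ((p ∨ (r ∧ p)) ∧ (q ∧ s))

(((q ∧ s) ∧ s) ∧ s) ∧ ((p ∨ (r ∧ p)) ∧ (q ∧ s))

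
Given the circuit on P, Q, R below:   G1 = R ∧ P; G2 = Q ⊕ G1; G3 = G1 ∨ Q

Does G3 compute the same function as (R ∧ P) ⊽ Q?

No

G1 = R ∧ P
G3 = G1 ∨ Q = (R ∧ P) ∨ Q
At P=0, Q=0, R=0: circuit gives 0, formula gives 1.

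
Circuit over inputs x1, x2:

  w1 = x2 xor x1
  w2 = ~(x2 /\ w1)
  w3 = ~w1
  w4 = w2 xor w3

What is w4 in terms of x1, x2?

w1 = x2 xor x1
w2 = ~(x2 /\ w1) = ~(x2 /\ (x2 xor x1))
w3 = ~w1 = ~(x2 xor x1)
w4 = w2 xor w3 = (~(x2 /\ (x2 xor x1))) xor ~(x2 xor x1)

(~(x2 /\ (x2 xor x1))) xor ~(x2 xor x1)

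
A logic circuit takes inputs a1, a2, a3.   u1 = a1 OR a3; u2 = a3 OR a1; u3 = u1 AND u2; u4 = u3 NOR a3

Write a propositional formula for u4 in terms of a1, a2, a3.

u1 = a1 OR a3
u2 = a3 OR a1
u3 = u1 AND u2 = (a1 OR a3) AND (a3 OR a1)
u4 = u3 NOR a3 = ((a1 OR a3) AND (a3 OR a1)) NOR a3

((a1 OR a3) AND (a3 OR a1)) NOR a3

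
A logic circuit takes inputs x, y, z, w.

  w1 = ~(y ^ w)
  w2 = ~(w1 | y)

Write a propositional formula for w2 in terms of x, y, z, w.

~((~(y ^ w)) | y)

w1 = ~(y ^ w)
w2 = ~(w1 | y) = ~((~(y ^ w)) | y)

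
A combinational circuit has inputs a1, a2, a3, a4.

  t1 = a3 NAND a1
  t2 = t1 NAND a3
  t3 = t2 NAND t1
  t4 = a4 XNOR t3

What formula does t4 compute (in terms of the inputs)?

a4 XNOR (((a3 NAND a1) NAND a3) NAND (a3 NAND a1))

t1 = a3 NAND a1
t2 = t1 NAND a3 = (a3 NAND a1) NAND a3
t3 = t2 NAND t1 = ((a3 NAND a1) NAND a3) NAND (a3 NAND a1)
t4 = a4 XNOR t3 = a4 XNOR (((a3 NAND a1) NAND a3) NAND (a3 NAND a1))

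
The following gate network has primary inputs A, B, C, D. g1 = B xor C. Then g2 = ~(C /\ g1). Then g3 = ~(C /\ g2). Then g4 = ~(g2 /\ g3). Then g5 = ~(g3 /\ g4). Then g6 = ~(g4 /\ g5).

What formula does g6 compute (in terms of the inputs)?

~((~((~(C /\ (B xor C))) /\ (~(C /\ (~(C /\ (B xor C))))))) /\ (~((~(C /\ (~(C /\ (B xor C))))) /\ (~((~(C /\ (B xor C))) /\ (~(C /\ (~(C /\ (B xor C))))))))))

g1 = B xor C
g2 = ~(C /\ g1) = ~(C /\ (B xor C))
g3 = ~(C /\ g2) = ~(C /\ (~(C /\ (B xor C))))
g4 = ~(g2 /\ g3) = ~((~(C /\ (B xor C))) /\ (~(C /\ (~(C /\ (B xor C))))))
g5 = ~(g3 /\ g4) = ~((~(C /\ (~(C /\ (B xor C))))) /\ (~((~(C /\ (B xor C))) /\ (~(C /\ (~(C /\ (B xor C))))))))
g6 = ~(g4 /\ g5) = ~((~((~(C /\ (B xor C))) /\ (~(C /\ (~(C /\ (B xor C))))))) /\ (~((~(C /\ (~(C /\ (B xor C))))) /\ (~((~(C /\ (B xor C))) /\ (~(C /\ (~(C /\ (B xor C))))))))))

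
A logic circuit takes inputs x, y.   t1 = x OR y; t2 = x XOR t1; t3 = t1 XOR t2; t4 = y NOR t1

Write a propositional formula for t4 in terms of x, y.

y NOR (x OR y)

t1 = x OR y
t4 = y NOR t1 = y NOR (x OR y)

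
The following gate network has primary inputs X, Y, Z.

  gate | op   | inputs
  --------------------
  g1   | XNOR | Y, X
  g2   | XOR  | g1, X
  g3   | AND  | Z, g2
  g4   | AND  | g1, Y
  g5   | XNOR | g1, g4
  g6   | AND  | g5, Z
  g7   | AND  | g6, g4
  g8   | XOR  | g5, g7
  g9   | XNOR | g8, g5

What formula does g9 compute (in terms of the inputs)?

(((Y XNOR X) XNOR ((Y XNOR X) AND Y)) XOR ((((Y XNOR X) XNOR ((Y XNOR X) AND Y)) AND Z) AND ((Y XNOR X) AND Y))) XNOR ((Y XNOR X) XNOR ((Y XNOR X) AND Y))

g1 = Y XNOR X
g4 = g1 AND Y = (Y XNOR X) AND Y
g5 = g1 XNOR g4 = (Y XNOR X) XNOR ((Y XNOR X) AND Y)
g6 = g5 AND Z = ((Y XNOR X) XNOR ((Y XNOR X) AND Y)) AND Z
g7 = g6 AND g4 = (((Y XNOR X) XNOR ((Y XNOR X) AND Y)) AND Z) AND ((Y XNOR X) AND Y)
g8 = g5 XOR g7 = ((Y XNOR X) XNOR ((Y XNOR X) AND Y)) XOR ((((Y XNOR X) XNOR ((Y XNOR X) AND Y)) AND Z) AND ((Y XNOR X) AND Y))
g9 = g8 XNOR g5 = (((Y XNOR X) XNOR ((Y XNOR X) AND Y)) XOR ((((Y XNOR X) XNOR ((Y XNOR X) AND Y)) AND Z) AND ((Y XNOR X) AND Y))) XNOR ((Y XNOR X) XNOR ((Y XNOR X) AND Y))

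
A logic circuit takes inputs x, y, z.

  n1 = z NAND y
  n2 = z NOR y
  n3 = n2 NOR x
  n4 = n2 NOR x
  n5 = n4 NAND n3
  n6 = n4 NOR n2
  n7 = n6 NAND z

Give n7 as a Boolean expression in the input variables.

(((z NOR y) NOR x) NOR (z NOR y)) NAND z

n2 = z NOR y
n4 = n2 NOR x = (z NOR y) NOR x
n6 = n4 NOR n2 = ((z NOR y) NOR x) NOR (z NOR y)
n7 = n6 NAND z = (((z NOR y) NOR x) NOR (z NOR y)) NAND z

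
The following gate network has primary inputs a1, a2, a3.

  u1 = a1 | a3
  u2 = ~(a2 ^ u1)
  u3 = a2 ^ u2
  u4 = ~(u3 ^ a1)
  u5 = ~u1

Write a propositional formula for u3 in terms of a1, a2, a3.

a2 ^ (~(a2 ^ (a1 | a3)))

u1 = a1 | a3
u2 = ~(a2 ^ u1) = ~(a2 ^ (a1 | a3))
u3 = a2 ^ u2 = a2 ^ (~(a2 ^ (a1 | a3)))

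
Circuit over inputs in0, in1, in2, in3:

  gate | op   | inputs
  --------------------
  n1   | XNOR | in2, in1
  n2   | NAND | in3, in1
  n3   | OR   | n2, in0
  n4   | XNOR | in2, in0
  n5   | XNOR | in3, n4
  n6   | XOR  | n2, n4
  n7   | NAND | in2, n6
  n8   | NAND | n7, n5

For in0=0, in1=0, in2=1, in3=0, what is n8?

1

n2 = 0 NAND 0 = 1
n4 = 1 XNOR 0 = 0
n5 = 0 XNOR 0 = 1
n6 = 1 XOR 0 = 1
n7 = 1 NAND 1 = 0
n8 = 0 NAND 1 = 1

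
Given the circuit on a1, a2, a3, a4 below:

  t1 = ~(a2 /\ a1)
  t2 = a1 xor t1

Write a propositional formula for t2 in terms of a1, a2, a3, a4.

t1 = ~(a2 /\ a1)
t2 = a1 xor t1 = a1 xor (~(a2 /\ a1))

a1 xor (~(a2 /\ a1))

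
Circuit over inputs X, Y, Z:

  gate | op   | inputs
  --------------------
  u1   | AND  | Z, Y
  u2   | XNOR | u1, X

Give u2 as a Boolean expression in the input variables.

(Z AND Y) XNOR X

u1 = Z AND Y
u2 = u1 XNOR X = (Z AND Y) XNOR X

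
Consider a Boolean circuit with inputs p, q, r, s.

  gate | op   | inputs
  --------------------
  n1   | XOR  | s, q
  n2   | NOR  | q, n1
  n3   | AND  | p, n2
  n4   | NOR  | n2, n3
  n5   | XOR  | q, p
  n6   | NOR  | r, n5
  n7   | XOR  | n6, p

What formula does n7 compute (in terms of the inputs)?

n5 = q XOR p
n6 = r NOR n5 = r NOR (q XOR p)
n7 = n6 XOR p = (r NOR (q XOR p)) XOR p

(r NOR (q XOR p)) XOR p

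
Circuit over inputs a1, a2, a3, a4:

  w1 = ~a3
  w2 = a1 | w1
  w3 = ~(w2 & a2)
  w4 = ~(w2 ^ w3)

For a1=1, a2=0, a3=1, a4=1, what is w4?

1

w1 = ~1 = 0
w2 = 1 | 0 = 1
w3 = ~(1 & 0) = 1
w4 = ~(1 ^ 1) = 1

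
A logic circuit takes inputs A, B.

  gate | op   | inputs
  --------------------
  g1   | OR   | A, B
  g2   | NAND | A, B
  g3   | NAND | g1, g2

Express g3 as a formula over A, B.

(A OR B) NAND (A NAND B)

g1 = A OR B
g2 = A NAND B
g3 = g1 NAND g2 = (A OR B) NAND (A NAND B)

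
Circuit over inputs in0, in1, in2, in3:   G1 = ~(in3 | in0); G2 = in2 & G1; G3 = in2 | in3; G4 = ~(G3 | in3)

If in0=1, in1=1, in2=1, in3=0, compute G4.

G3 = 1 | 0 = 1
G4 = ~(1 | 0) = 0

0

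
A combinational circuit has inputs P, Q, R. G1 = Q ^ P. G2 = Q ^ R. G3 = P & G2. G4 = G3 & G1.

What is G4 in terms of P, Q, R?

G1 = Q ^ P
G2 = Q ^ R
G3 = P & G2 = P & (Q ^ R)
G4 = G3 & G1 = (P & (Q ^ R)) & (Q ^ P)

(P & (Q ^ R)) & (Q ^ P)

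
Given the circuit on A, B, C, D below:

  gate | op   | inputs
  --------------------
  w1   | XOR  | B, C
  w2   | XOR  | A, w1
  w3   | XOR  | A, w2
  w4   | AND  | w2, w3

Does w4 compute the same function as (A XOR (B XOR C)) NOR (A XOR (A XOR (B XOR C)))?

w1 = B XOR C
w2 = A XOR w1 = A XOR (B XOR C)
w3 = A XOR w2 = A XOR (A XOR (B XOR C))
w4 = w2 AND w3 = (A XOR (B XOR C)) AND (A XOR (A XOR (B XOR C)))
At A=0, B=0, C=0, D=0: circuit gives 0, formula gives 1.

No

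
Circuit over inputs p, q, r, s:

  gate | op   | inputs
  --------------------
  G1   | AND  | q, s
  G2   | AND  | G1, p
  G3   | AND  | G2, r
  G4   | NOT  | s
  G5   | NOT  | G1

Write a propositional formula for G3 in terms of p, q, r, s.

((q AND s) AND p) AND r

G1 = q AND s
G2 = G1 AND p = (q AND s) AND p
G3 = G2 AND r = ((q AND s) AND p) AND r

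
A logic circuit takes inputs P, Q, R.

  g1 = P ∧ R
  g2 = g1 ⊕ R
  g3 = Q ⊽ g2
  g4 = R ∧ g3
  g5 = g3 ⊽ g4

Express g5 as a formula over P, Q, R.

(Q ⊽ ((P ∧ R) ⊕ R)) ⊽ (R ∧ (Q ⊽ ((P ∧ R) ⊕ R)))

g1 = P ∧ R
g2 = g1 ⊕ R = (P ∧ R) ⊕ R
g3 = Q ⊽ g2 = Q ⊽ ((P ∧ R) ⊕ R)
g4 = R ∧ g3 = R ∧ (Q ⊽ ((P ∧ R) ⊕ R))
g5 = g3 ⊽ g4 = (Q ⊽ ((P ∧ R) ⊕ R)) ⊽ (R ∧ (Q ⊽ ((P ∧ R) ⊕ R)))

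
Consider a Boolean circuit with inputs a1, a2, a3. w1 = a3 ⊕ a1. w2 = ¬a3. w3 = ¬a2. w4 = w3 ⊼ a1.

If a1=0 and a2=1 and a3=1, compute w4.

w3 = ¬1 = 0
w4 = 0 ⊼ 0 = 1

1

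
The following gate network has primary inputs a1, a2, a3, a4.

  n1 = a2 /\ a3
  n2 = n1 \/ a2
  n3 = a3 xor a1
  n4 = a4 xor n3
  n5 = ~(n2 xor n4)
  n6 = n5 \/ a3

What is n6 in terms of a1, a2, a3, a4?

n1 = a2 /\ a3
n2 = n1 \/ a2 = (a2 /\ a3) \/ a2
n3 = a3 xor a1
n4 = a4 xor n3 = a4 xor (a3 xor a1)
n5 = ~(n2 xor n4) = ~(((a2 /\ a3) \/ a2) xor (a4 xor (a3 xor a1)))
n6 = n5 \/ a3 = (~(((a2 /\ a3) \/ a2) xor (a4 xor (a3 xor a1)))) \/ a3

(~(((a2 /\ a3) \/ a2) xor (a4 xor (a3 xor a1)))) \/ a3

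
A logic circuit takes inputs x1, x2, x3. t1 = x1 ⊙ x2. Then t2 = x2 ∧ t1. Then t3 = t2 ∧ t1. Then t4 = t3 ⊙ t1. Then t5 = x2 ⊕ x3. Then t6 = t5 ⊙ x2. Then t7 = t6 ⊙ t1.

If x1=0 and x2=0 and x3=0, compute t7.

1

t1 = 0 ⊙ 0 = 1
t5 = 0 ⊕ 0 = 0
t6 = 0 ⊙ 0 = 1
t7 = 1 ⊙ 1 = 1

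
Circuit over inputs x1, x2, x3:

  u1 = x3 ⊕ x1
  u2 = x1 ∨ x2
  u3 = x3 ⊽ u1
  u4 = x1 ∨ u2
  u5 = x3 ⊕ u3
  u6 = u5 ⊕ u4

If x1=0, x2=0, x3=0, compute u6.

u1 = 0 ⊕ 0 = 0
u2 = 0 ∨ 0 = 0
u3 = 0 ⊽ 0 = 1
u4 = 0 ∨ 0 = 0
u5 = 0 ⊕ 1 = 1
u6 = 1 ⊕ 0 = 1

1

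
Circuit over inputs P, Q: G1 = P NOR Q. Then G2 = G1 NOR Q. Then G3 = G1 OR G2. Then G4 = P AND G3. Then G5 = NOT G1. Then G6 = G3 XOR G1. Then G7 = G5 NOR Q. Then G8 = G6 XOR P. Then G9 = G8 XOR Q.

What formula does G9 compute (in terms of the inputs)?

G1 = P NOR Q
G2 = G1 NOR Q = (P NOR Q) NOR Q
G3 = G1 OR G2 = (P NOR Q) OR ((P NOR Q) NOR Q)
G6 = G3 XOR G1 = ((P NOR Q) OR ((P NOR Q) NOR Q)) XOR (P NOR Q)
G8 = G6 XOR P = (((P NOR Q) OR ((P NOR Q) NOR Q)) XOR (P NOR Q)) XOR P
G9 = G8 XOR Q = ((((P NOR Q) OR ((P NOR Q) NOR Q)) XOR (P NOR Q)) XOR P) XOR Q

((((P NOR Q) OR ((P NOR Q) NOR Q)) XOR (P NOR Q)) XOR P) XOR Q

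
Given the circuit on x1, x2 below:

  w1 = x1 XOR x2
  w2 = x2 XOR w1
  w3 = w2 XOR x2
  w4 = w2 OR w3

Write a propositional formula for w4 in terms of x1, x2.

w1 = x1 XOR x2
w2 = x2 XOR w1 = x2 XOR (x1 XOR x2)
w3 = w2 XOR x2 = (x2 XOR (x1 XOR x2)) XOR x2
w4 = w2 OR w3 = (x2 XOR (x1 XOR x2)) OR ((x2 XOR (x1 XOR x2)) XOR x2)

(x2 XOR (x1 XOR x2)) OR ((x2 XOR (x1 XOR x2)) XOR x2)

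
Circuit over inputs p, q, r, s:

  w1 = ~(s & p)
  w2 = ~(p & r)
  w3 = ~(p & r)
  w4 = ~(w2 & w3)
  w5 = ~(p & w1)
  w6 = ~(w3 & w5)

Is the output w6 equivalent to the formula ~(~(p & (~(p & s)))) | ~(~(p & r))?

w1 = ~(s & p)
w3 = ~(p & r)
w5 = ~(p & w1) = ~(p & (~(s & p)))
w6 = ~(w3 & w5) = ~((~(p & r)) & (~(p & (~(s & p)))))
At p=0, q=0, r=0, s=0: circuit gives 0, formula gives 0.
At p=1, q=0, r=0, s=0: circuit gives 1, formula gives 1.
Agrees on all 16 inputs.

Yes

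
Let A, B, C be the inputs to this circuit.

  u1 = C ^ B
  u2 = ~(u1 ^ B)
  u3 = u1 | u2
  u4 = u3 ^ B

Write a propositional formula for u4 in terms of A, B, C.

u1 = C ^ B
u2 = ~(u1 ^ B) = ~((C ^ B) ^ B)
u3 = u1 | u2 = (C ^ B) | (~((C ^ B) ^ B))
u4 = u3 ^ B = ((C ^ B) | (~((C ^ B) ^ B))) ^ B

((C ^ B) | (~((C ^ B) ^ B))) ^ B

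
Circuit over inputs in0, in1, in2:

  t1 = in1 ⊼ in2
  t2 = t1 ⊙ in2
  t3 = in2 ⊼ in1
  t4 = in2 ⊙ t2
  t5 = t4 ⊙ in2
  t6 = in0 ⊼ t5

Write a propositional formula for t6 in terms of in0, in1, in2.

t1 = in1 ⊼ in2
t2 = t1 ⊙ in2 = (in1 ⊼ in2) ⊙ in2
t4 = in2 ⊙ t2 = in2 ⊙ ((in1 ⊼ in2) ⊙ in2)
t5 = t4 ⊙ in2 = (in2 ⊙ ((in1 ⊼ in2) ⊙ in2)) ⊙ in2
t6 = in0 ⊼ t5 = in0 ⊼ ((in2 ⊙ ((in1 ⊼ in2) ⊙ in2)) ⊙ in2)

in0 ⊼ ((in2 ⊙ ((in1 ⊼ in2) ⊙ in2)) ⊙ in2)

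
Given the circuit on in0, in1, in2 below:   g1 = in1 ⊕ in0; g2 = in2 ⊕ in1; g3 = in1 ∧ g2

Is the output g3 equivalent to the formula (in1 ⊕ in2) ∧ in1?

Yes

g2 = in2 ⊕ in1
g3 = in1 ∧ g2 = in1 ∧ (in2 ⊕ in1)
At in0=0, in1=0, in2=0: circuit gives 0, formula gives 0.
At in0=0, in1=1, in2=0: circuit gives 1, formula gives 1.
Agrees on all 8 inputs.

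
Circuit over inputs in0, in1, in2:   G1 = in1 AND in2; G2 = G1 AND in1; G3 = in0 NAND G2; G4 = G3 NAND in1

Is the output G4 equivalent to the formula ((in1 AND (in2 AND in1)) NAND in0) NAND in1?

G1 = in1 AND in2
G2 = G1 AND in1 = (in1 AND in2) AND in1
G3 = in0 NAND G2 = in0 NAND ((in1 AND in2) AND in1)
G4 = G3 NAND in1 = (in0 NAND ((in1 AND in2) AND in1)) NAND in1
At in0=0, in1=1, in2=0: circuit gives 0, formula gives 0.
At in0=0, in1=0, in2=0: circuit gives 1, formula gives 1.
Agrees on all 8 inputs.

Yes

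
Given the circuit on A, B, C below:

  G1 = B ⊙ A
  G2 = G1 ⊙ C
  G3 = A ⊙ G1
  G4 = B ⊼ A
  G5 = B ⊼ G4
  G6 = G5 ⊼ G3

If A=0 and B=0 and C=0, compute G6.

G1 = 0 ⊙ 0 = 1
G3 = 0 ⊙ 1 = 0
G4 = 0 ⊼ 0 = 1
G5 = 0 ⊼ 1 = 1
G6 = 1 ⊼ 0 = 1

1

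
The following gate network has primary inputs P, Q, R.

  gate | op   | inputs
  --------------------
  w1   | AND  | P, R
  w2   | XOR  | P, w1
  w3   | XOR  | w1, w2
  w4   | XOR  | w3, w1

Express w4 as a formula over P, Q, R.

((P AND R) XOR (P XOR (P AND R))) XOR (P AND R)

w1 = P AND R
w2 = P XOR w1 = P XOR (P AND R)
w3 = w1 XOR w2 = (P AND R) XOR (P XOR (P AND R))
w4 = w3 XOR w1 = ((P AND R) XOR (P XOR (P AND R))) XOR (P AND R)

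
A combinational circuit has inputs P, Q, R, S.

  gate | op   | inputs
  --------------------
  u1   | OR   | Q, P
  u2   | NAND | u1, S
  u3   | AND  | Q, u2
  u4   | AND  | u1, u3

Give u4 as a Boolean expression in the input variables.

u1 = Q OR P
u2 = u1 NAND S = (Q OR P) NAND S
u3 = Q AND u2 = Q AND ((Q OR P) NAND S)
u4 = u1 AND u3 = (Q OR P) AND (Q AND ((Q OR P) NAND S))

(Q OR P) AND (Q AND ((Q OR P) NAND S))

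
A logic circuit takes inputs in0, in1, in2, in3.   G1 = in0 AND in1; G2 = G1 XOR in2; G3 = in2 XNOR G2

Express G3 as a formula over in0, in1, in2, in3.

in2 XNOR ((in0 AND in1) XOR in2)

G1 = in0 AND in1
G2 = G1 XOR in2 = (in0 AND in1) XOR in2
G3 = in2 XNOR G2 = in2 XNOR ((in0 AND in1) XOR in2)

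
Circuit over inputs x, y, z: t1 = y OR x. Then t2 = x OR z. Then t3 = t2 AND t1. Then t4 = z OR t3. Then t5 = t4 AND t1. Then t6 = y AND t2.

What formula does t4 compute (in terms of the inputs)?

z OR ((x OR z) AND (y OR x))

t1 = y OR x
t2 = x OR z
t3 = t2 AND t1 = (x OR z) AND (y OR x)
t4 = z OR t3 = z OR ((x OR z) AND (y OR x))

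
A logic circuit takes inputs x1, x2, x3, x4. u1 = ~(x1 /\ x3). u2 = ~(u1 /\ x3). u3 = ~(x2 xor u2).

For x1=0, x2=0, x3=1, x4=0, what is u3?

1

u1 = ~(0 /\ 1) = 1
u2 = ~(1 /\ 1) = 0
u3 = ~(0 xor 0) = 1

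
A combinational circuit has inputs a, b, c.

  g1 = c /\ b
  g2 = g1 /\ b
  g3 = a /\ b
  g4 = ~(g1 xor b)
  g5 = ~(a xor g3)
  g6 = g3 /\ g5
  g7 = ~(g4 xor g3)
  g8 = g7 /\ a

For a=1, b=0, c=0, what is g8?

g1 = 0 /\ 0 = 0
g3 = 1 /\ 0 = 0
g4 = ~(0 xor 0) = 1
g7 = ~(1 xor 0) = 0
g8 = 0 /\ 1 = 0

0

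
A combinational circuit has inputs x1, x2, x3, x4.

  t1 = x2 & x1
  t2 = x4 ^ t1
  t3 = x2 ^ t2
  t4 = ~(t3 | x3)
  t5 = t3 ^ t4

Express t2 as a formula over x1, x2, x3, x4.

x4 ^ (x2 & x1)

t1 = x2 & x1
t2 = x4 ^ t1 = x4 ^ (x2 & x1)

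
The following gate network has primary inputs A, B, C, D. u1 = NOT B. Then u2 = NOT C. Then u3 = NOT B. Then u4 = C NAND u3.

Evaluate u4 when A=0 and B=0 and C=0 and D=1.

1

u3 = NOT 0 = 1
u4 = 0 NAND 1 = 1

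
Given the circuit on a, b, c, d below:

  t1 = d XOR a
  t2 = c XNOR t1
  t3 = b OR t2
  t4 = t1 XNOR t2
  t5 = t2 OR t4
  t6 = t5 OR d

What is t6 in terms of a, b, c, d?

t1 = d XOR a
t2 = c XNOR t1 = c XNOR (d XOR a)
t4 = t1 XNOR t2 = (d XOR a) XNOR (c XNOR (d XOR a))
t5 = t2 OR t4 = (c XNOR (d XOR a)) OR ((d XOR a) XNOR (c XNOR (d XOR a)))
t6 = t5 OR d = ((c XNOR (d XOR a)) OR ((d XOR a) XNOR (c XNOR (d XOR a)))) OR d

((c XNOR (d XOR a)) OR ((d XOR a) XNOR (c XNOR (d XOR a)))) OR d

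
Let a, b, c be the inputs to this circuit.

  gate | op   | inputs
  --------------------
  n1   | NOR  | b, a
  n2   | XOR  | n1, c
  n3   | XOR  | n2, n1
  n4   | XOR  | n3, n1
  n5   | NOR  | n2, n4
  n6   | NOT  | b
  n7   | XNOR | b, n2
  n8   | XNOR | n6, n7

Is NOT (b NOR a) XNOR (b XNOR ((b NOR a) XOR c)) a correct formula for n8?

n1 = b NOR a
n2 = n1 XOR c = (b NOR a) XOR c
n6 = NOT b
n7 = b XNOR n2 = b XNOR ((b NOR a) XOR c)
n8 = n6 XNOR n7 = NOT b XNOR (b XNOR ((b NOR a) XOR c))
At a=0, b=0, c=0: circuit gives 0, formula gives 1.

No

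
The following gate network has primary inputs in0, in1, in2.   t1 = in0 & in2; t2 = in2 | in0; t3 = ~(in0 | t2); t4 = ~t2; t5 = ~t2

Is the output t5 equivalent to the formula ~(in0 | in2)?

Yes

t2 = in2 | in0
t5 = ~t2 = ~(in2 | in0)
At in0=0, in1=0, in2=1: circuit gives 0, formula gives 0.
At in0=0, in1=0, in2=0: circuit gives 1, formula gives 1.
Agrees on all 8 inputs.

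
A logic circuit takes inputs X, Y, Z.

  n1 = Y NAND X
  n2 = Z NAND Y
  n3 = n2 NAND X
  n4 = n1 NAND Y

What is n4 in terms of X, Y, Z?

(Y NAND X) NAND Y

n1 = Y NAND X
n4 = n1 NAND Y = (Y NAND X) NAND Y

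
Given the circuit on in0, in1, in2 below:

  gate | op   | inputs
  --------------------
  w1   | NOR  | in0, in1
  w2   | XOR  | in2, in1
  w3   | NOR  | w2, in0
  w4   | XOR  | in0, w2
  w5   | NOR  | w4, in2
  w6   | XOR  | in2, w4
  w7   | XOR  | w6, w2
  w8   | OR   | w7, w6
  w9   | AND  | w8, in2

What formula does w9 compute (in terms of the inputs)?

w2 = in2 XOR in1
w4 = in0 XOR w2 = in0 XOR (in2 XOR in1)
w6 = in2 XOR w4 = in2 XOR (in0 XOR (in2 XOR in1))
w7 = w6 XOR w2 = (in2 XOR (in0 XOR (in2 XOR in1))) XOR (in2 XOR in1)
w8 = w7 OR w6 = ((in2 XOR (in0 XOR (in2 XOR in1))) XOR (in2 XOR in1)) OR (in2 XOR (in0 XOR (in2 XOR in1)))
w9 = w8 AND in2 = (((in2 XOR (in0 XOR (in2 XOR in1))) XOR (in2 XOR in1)) OR (in2 XOR (in0 XOR (in2 XOR in1)))) AND in2

(((in2 XOR (in0 XOR (in2 XOR in1))) XOR (in2 XOR in1)) OR (in2 XOR (in0 XOR (in2 XOR in1)))) AND in2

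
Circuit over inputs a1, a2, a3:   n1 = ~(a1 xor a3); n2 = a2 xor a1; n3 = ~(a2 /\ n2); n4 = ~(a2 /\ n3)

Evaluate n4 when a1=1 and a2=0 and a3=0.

1

n2 = 0 xor 1 = 1
n3 = ~(0 /\ 1) = 1
n4 = ~(0 /\ 1) = 1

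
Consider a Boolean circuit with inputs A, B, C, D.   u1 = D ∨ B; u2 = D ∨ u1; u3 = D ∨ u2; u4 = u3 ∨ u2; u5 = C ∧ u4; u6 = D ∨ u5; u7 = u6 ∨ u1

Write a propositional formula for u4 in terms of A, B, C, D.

(D ∨ (D ∨ (D ∨ B))) ∨ (D ∨ (D ∨ B))

u1 = D ∨ B
u2 = D ∨ u1 = D ∨ (D ∨ B)
u3 = D ∨ u2 = D ∨ (D ∨ (D ∨ B))
u4 = u3 ∨ u2 = (D ∨ (D ∨ (D ∨ B))) ∨ (D ∨ (D ∨ B))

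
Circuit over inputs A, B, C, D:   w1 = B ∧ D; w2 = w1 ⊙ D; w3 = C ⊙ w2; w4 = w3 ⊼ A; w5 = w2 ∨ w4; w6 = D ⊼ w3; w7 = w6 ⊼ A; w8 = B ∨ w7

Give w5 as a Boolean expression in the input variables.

((B ∧ D) ⊙ D) ∨ ((C ⊙ ((B ∧ D) ⊙ D)) ⊼ A)

w1 = B ∧ D
w2 = w1 ⊙ D = (B ∧ D) ⊙ D
w3 = C ⊙ w2 = C ⊙ ((B ∧ D) ⊙ D)
w4 = w3 ⊼ A = (C ⊙ ((B ∧ D) ⊙ D)) ⊼ A
w5 = w2 ∨ w4 = ((B ∧ D) ⊙ D) ∨ ((C ⊙ ((B ∧ D) ⊙ D)) ⊼ A)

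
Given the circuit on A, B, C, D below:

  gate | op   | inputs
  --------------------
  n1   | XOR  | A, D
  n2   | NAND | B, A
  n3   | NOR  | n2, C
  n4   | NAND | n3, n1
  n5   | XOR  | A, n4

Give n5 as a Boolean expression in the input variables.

A XOR (((B NAND A) NOR C) NAND (A XOR D))

n1 = A XOR D
n2 = B NAND A
n3 = n2 NOR C = (B NAND A) NOR C
n4 = n3 NAND n1 = ((B NAND A) NOR C) NAND (A XOR D)
n5 = A XOR n4 = A XOR (((B NAND A) NOR C) NAND (A XOR D))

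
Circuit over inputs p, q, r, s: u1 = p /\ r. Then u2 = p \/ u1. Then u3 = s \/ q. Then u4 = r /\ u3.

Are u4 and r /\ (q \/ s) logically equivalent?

u3 = s \/ q
u4 = r /\ u3 = r /\ (s \/ q)
At p=0, q=0, r=0, s=0: circuit gives 0, formula gives 0.
At p=0, q=0, r=1, s=1: circuit gives 1, formula gives 1.
Agrees on all 16 inputs.

Yes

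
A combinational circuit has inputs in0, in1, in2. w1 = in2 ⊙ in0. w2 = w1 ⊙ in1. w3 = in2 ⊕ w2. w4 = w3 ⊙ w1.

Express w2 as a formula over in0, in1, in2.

(in2 ⊙ in0) ⊙ in1

w1 = in2 ⊙ in0
w2 = w1 ⊙ in1 = (in2 ⊙ in0) ⊙ in1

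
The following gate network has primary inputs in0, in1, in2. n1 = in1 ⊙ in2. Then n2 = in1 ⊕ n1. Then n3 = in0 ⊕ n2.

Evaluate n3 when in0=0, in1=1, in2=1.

0

n1 = 1 ⊙ 1 = 1
n2 = 1 ⊕ 1 = 0
n3 = 0 ⊕ 0 = 0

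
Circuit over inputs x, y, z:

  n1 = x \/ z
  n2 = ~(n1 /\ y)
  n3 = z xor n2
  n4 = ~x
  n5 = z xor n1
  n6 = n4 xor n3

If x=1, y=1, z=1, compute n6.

1

n1 = 1 \/ 1 = 1
n2 = ~(1 /\ 1) = 0
n3 = 1 xor 0 = 1
n4 = ~1 = 0
n6 = 0 xor 1 = 1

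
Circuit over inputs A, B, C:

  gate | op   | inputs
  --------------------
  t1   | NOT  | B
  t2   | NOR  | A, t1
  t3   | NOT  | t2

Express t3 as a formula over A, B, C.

NOT (A NOR NOT B)

t1 = NOT B
t2 = A NOR t1 = A NOR NOT B
t3 = NOT t2 = NOT (A NOR NOT B)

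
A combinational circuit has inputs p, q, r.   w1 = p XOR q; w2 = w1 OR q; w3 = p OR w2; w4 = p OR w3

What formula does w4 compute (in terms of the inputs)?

w1 = p XOR q
w2 = w1 OR q = (p XOR q) OR q
w3 = p OR w2 = p OR ((p XOR q) OR q)
w4 = p OR w3 = p OR (p OR ((p XOR q) OR q))

p OR (p OR ((p XOR q) OR q))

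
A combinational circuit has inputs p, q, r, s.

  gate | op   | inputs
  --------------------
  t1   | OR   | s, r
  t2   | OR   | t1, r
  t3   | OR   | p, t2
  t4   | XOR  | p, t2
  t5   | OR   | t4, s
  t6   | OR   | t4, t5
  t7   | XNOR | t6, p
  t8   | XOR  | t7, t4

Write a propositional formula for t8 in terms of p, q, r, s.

t1 = s OR r
t2 = t1 OR r = (s OR r) OR r
t4 = p XOR t2 = p XOR ((s OR r) OR r)
t5 = t4 OR s = (p XOR ((s OR r) OR r)) OR s
t6 = t4 OR t5 = (p XOR ((s OR r) OR r)) OR ((p XOR ((s OR r) OR r)) OR s)
t7 = t6 XNOR p = ((p XOR ((s OR r) OR r)) OR ((p XOR ((s OR r) OR r)) OR s)) XNOR p
t8 = t7 XOR t4 = (((p XOR ((s OR r) OR r)) OR ((p XOR ((s OR r) OR r)) OR s)) XNOR p) XOR (p XOR ((s OR r) OR r))

(((p XOR ((s OR r) OR r)) OR ((p XOR ((s OR r) OR r)) OR s)) XNOR p) XOR (p XOR ((s OR r) OR r))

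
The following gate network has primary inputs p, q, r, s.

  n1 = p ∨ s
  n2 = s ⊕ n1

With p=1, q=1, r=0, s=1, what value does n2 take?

0

n1 = 1 ∨ 1 = 1
n2 = 1 ⊕ 1 = 0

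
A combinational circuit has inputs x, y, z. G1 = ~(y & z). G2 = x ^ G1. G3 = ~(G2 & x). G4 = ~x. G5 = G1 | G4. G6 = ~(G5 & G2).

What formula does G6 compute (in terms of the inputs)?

G1 = ~(y & z)
G2 = x ^ G1 = x ^ (~(y & z))
G4 = ~x
G5 = G1 | G4 = (~(y & z)) | ~x
G6 = ~(G5 & G2) = ~(((~(y & z)) | ~x) & (x ^ (~(y & z))))

~(((~(y & z)) | ~x) & (x ^ (~(y & z))))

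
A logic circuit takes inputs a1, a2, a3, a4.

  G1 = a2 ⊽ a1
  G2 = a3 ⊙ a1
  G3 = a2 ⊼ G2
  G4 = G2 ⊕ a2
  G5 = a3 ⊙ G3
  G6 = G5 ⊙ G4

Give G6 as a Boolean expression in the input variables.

G2 = a3 ⊙ a1
G3 = a2 ⊼ G2 = a2 ⊼ (a3 ⊙ a1)
G4 = G2 ⊕ a2 = (a3 ⊙ a1) ⊕ a2
G5 = a3 ⊙ G3 = a3 ⊙ (a2 ⊼ (a3 ⊙ a1))
G6 = G5 ⊙ G4 = (a3 ⊙ (a2 ⊼ (a3 ⊙ a1))) ⊙ ((a3 ⊙ a1) ⊕ a2)

(a3 ⊙ (a2 ⊼ (a3 ⊙ a1))) ⊙ ((a3 ⊙ a1) ⊕ a2)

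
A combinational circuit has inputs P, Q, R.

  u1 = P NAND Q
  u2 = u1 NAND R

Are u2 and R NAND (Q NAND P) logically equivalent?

Yes

u1 = P NAND Q
u2 = u1 NAND R = (P NAND Q) NAND R
At P=0, Q=0, R=1: circuit gives 0, formula gives 0.
At P=0, Q=0, R=0: circuit gives 1, formula gives 1.
Agrees on all 8 inputs.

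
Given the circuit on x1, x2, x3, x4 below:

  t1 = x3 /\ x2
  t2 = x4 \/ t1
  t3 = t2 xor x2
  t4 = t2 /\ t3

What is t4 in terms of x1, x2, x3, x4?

t1 = x3 /\ x2
t2 = x4 \/ t1 = x4 \/ (x3 /\ x2)
t3 = t2 xor x2 = (x4 \/ (x3 /\ x2)) xor x2
t4 = t2 /\ t3 = (x4 \/ (x3 /\ x2)) /\ ((x4 \/ (x3 /\ x2)) xor x2)

(x4 \/ (x3 /\ x2)) /\ ((x4 \/ (x3 /\ x2)) xor x2)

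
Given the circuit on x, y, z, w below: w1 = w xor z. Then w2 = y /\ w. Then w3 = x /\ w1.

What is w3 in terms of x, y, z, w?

w1 = w xor z
w3 = x /\ w1 = x /\ (w xor z)

x /\ (w xor z)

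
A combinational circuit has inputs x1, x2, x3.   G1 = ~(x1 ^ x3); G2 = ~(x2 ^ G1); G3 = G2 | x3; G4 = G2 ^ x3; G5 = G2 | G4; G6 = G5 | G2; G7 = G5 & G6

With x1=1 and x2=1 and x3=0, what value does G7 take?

G1 = ~(1 ^ 0) = 0
G2 = ~(1 ^ 0) = 0
G4 = 0 ^ 0 = 0
G5 = 0 | 0 = 0
G6 = 0 | 0 = 0
G7 = 0 & 0 = 0

0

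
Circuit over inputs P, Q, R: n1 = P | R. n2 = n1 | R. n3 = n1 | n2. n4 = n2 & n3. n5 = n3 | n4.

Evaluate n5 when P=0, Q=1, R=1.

n1 = 0 | 1 = 1
n2 = 1 | 1 = 1
n3 = 1 | 1 = 1
n4 = 1 & 1 = 1
n5 = 1 | 1 = 1

1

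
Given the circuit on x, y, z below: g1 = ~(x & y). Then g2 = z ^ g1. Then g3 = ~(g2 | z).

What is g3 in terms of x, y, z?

~((z ^ (~(x & y))) | z)

g1 = ~(x & y)
g2 = z ^ g1 = z ^ (~(x & y))
g3 = ~(g2 | z) = ~((z ^ (~(x & y))) | z)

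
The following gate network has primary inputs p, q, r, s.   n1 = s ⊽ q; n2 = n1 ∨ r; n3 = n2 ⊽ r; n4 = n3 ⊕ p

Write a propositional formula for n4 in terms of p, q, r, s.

n1 = s ⊽ q
n2 = n1 ∨ r = (s ⊽ q) ∨ r
n3 = n2 ⊽ r = ((s ⊽ q) ∨ r) ⊽ r
n4 = n3 ⊕ p = (((s ⊽ q) ∨ r) ⊽ r) ⊕ p

(((s ⊽ q) ∨ r) ⊽ r) ⊕ p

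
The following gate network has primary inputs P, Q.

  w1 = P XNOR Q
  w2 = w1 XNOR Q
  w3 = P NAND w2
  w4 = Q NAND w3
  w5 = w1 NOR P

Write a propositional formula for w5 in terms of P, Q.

(P XNOR Q) NOR P

w1 = P XNOR Q
w5 = w1 NOR P = (P XNOR Q) NOR P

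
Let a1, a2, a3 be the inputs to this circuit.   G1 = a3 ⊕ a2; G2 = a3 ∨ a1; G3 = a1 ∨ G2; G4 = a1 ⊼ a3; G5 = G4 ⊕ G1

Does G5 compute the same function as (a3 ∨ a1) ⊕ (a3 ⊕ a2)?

No

G1 = a3 ⊕ a2
G4 = a1 ⊼ a3
G5 = G4 ⊕ G1 = (a1 ⊼ a3) ⊕ (a3 ⊕ a2)
At a1=0, a2=0, a3=0: circuit gives 1, formula gives 0.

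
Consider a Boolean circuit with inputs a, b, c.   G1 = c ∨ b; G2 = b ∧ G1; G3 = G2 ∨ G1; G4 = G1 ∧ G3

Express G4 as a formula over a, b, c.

(c ∨ b) ∧ ((b ∧ (c ∨ b)) ∨ (c ∨ b))

G1 = c ∨ b
G2 = b ∧ G1 = b ∧ (c ∨ b)
G3 = G2 ∨ G1 = (b ∧ (c ∨ b)) ∨ (c ∨ b)
G4 = G1 ∧ G3 = (c ∨ b) ∧ ((b ∧ (c ∨ b)) ∨ (c ∨ b))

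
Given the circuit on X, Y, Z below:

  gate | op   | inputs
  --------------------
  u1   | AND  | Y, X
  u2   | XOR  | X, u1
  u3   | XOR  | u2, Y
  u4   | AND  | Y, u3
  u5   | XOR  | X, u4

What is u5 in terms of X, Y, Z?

X XOR (Y AND ((X XOR (Y AND X)) XOR Y))

u1 = Y AND X
u2 = X XOR u1 = X XOR (Y AND X)
u3 = u2 XOR Y = (X XOR (Y AND X)) XOR Y
u4 = Y AND u3 = Y AND ((X XOR (Y AND X)) XOR Y)
u5 = X XOR u4 = X XOR (Y AND ((X XOR (Y AND X)) XOR Y))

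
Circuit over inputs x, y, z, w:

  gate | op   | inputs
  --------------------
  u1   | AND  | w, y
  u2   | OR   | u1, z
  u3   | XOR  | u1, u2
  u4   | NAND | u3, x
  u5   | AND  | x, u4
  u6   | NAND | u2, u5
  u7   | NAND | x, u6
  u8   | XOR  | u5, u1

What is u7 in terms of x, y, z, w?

u1 = w AND y
u2 = u1 OR z = (w AND y) OR z
u3 = u1 XOR u2 = (w AND y) XOR ((w AND y) OR z)
u4 = u3 NAND x = ((w AND y) XOR ((w AND y) OR z)) NAND x
u5 = x AND u4 = x AND (((w AND y) XOR ((w AND y) OR z)) NAND x)
u6 = u2 NAND u5 = ((w AND y) OR z) NAND (x AND (((w AND y) XOR ((w AND y) OR z)) NAND x))
u7 = x NAND u6 = x NAND (((w AND y) OR z) NAND (x AND (((w AND y) XOR ((w AND y) OR z)) NAND x)))

x NAND (((w AND y) OR z) NAND (x AND (((w AND y) XOR ((w AND y) OR z)) NAND x)))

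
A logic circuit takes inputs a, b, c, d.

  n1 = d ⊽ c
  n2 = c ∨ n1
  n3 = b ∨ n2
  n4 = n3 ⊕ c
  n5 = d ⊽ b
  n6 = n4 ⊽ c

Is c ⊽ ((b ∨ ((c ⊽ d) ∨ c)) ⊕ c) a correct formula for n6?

Yes

n1 = d ⊽ c
n2 = c ∨ n1 = c ∨ (d ⊽ c)
n3 = b ∨ n2 = b ∨ (c ∨ (d ⊽ c))
n4 = n3 ⊕ c = (b ∨ (c ∨ (d ⊽ c))) ⊕ c
n6 = n4 ⊽ c = ((b ∨ (c ∨ (d ⊽ c))) ⊕ c) ⊽ c
At a=0, b=0, c=0, d=0: circuit gives 0, formula gives 0.
At a=0, b=0, c=0, d=1: circuit gives 1, formula gives 1.
Agrees on all 16 inputs.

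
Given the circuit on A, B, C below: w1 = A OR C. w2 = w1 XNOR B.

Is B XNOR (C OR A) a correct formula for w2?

Yes

w1 = A OR C
w2 = w1 XNOR B = (A OR C) XNOR B
At A=0, B=0, C=1: circuit gives 0, formula gives 0.
At A=0, B=0, C=0: circuit gives 1, formula gives 1.
Agrees on all 8 inputs.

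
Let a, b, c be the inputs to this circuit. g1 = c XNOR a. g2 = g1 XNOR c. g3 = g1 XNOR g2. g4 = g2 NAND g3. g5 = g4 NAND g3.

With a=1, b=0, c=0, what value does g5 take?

g1 = 0 XNOR 1 = 0
g2 = 0 XNOR 0 = 1
g3 = 0 XNOR 1 = 0
g4 = 1 NAND 0 = 1
g5 = 1 NAND 0 = 1

1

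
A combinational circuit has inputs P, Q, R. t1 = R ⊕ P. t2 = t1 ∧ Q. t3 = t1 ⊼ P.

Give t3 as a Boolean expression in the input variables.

t1 = R ⊕ P
t3 = t1 ⊼ P = (R ⊕ P) ⊼ P

(R ⊕ P) ⊼ P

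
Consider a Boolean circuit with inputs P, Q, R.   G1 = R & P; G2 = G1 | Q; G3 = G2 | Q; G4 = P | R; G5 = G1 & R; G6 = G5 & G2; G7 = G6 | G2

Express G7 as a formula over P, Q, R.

G1 = R & P
G2 = G1 | Q = (R & P) | Q
G5 = G1 & R = (R & P) & R
G6 = G5 & G2 = ((R & P) & R) & ((R & P) | Q)
G7 = G6 | G2 = (((R & P) & R) & ((R & P) | Q)) | ((R & P) | Q)

(((R & P) & R) & ((R & P) | Q)) | ((R & P) | Q)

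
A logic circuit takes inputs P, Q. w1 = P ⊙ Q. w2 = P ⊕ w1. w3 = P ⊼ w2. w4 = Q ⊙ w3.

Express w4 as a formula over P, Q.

Q ⊙ (P ⊼ (P ⊕ (P ⊙ Q)))

w1 = P ⊙ Q
w2 = P ⊕ w1 = P ⊕ (P ⊙ Q)
w3 = P ⊼ w2 = P ⊼ (P ⊕ (P ⊙ Q))
w4 = Q ⊙ w3 = Q ⊙ (P ⊼ (P ⊕ (P ⊙ Q)))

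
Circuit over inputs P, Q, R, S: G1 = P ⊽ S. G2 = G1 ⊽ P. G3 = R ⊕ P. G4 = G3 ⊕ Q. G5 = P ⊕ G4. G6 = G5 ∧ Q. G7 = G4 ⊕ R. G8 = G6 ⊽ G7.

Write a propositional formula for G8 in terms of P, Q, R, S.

((P ⊕ ((R ⊕ P) ⊕ Q)) ∧ Q) ⊽ (((R ⊕ P) ⊕ Q) ⊕ R)

G3 = R ⊕ P
G4 = G3 ⊕ Q = (R ⊕ P) ⊕ Q
G5 = P ⊕ G4 = P ⊕ ((R ⊕ P) ⊕ Q)
G6 = G5 ∧ Q = (P ⊕ ((R ⊕ P) ⊕ Q)) ∧ Q
G7 = G4 ⊕ R = ((R ⊕ P) ⊕ Q) ⊕ R
G8 = G6 ⊽ G7 = ((P ⊕ ((R ⊕ P) ⊕ Q)) ∧ Q) ⊽ (((R ⊕ P) ⊕ Q) ⊕ R)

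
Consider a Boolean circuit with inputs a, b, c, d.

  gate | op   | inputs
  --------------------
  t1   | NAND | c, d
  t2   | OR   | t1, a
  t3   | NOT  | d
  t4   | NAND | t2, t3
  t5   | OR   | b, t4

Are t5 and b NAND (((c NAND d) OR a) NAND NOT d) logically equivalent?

t1 = c NAND d
t2 = t1 OR a = (c NAND d) OR a
t3 = NOT d
t4 = t2 NAND t3 = ((c NAND d) OR a) NAND NOT d
t5 = b OR t4 = b OR (((c NAND d) OR a) NAND NOT d)
At a=0, b=0, c=0, d=0: circuit gives 0, formula gives 1.

No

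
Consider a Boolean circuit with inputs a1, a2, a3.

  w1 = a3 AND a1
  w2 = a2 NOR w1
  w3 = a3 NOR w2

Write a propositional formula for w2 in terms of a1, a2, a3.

a2 NOR (a3 AND a1)

w1 = a3 AND a1
w2 = a2 NOR w1 = a2 NOR (a3 AND a1)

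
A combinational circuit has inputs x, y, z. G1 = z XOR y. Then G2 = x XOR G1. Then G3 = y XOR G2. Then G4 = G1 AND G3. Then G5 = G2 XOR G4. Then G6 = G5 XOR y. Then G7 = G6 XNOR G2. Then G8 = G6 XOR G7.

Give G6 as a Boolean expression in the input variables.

((x XOR (z XOR y)) XOR ((z XOR y) AND (y XOR (x XOR (z XOR y))))) XOR y

G1 = z XOR y
G2 = x XOR G1 = x XOR (z XOR y)
G3 = y XOR G2 = y XOR (x XOR (z XOR y))
G4 = G1 AND G3 = (z XOR y) AND (y XOR (x XOR (z XOR y)))
G5 = G2 XOR G4 = (x XOR (z XOR y)) XOR ((z XOR y) AND (y XOR (x XOR (z XOR y))))
G6 = G5 XOR y = ((x XOR (z XOR y)) XOR ((z XOR y) AND (y XOR (x XOR (z XOR y))))) XOR y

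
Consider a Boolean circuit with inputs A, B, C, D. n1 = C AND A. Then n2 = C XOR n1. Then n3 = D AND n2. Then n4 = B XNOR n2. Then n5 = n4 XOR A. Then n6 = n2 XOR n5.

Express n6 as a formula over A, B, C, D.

(C XOR (C AND A)) XOR ((B XNOR (C XOR (C AND A))) XOR A)

n1 = C AND A
n2 = C XOR n1 = C XOR (C AND A)
n4 = B XNOR n2 = B XNOR (C XOR (C AND A))
n5 = n4 XOR A = (B XNOR (C XOR (C AND A))) XOR A
n6 = n2 XOR n5 = (C XOR (C AND A)) XOR ((B XNOR (C XOR (C AND A))) XOR A)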